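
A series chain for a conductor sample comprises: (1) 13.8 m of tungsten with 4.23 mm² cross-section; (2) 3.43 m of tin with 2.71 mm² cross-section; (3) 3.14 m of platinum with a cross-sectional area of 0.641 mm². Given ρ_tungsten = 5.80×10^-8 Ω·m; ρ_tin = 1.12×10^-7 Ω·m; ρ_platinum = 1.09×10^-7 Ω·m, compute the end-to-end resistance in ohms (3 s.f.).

0.865 Ω

Seg 1: A = 4.23 mm² = 4.230e-06 m²
R_1 = (5.80×10^-8)(13.8)/(4.230e-06) = 0.1892 Ω
Seg 2: A = 2.71 mm² = 2.710e-06 m²
R_2 = (1.12×10^-7)(3.43)/(2.710e-06) = 0.1418 Ω
Seg 3: A = 0.641 mm² = 6.410e-07 m²
R_3 = (1.09×10^-7)(3.14)/(6.410e-07) = 0.5339 Ω
R_total = R_1 + R_2 + R_3 = 0.865 Ω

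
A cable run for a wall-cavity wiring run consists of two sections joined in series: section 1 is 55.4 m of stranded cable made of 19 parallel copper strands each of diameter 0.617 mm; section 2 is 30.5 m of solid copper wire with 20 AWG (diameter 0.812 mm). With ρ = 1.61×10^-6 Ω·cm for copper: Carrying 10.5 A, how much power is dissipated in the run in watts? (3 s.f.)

122 W

ρ = 1.61×10^-6 Ω·cm = 1.61×10^-8 Ω·m
Section 1: A_strand = π(3.0850e-04)² = 2.990e-07 m²; R₁ = ρL/(N·A_s) = (1.61×10^-8)(55.4)/(19×2.990e-07) = 0.157 Ω
Section 2: A = π(0.812/2 mm)² = π(4.0600e-04 m)² = 5.178e-07 m²
R₂ = (1.61×10^-8)(30.5)/(5.178e-07) = 0.9483 Ω
R = R₁ + R₂ = 1.105 Ω
P = I²R = (10.5)² × 1.105 = 122 W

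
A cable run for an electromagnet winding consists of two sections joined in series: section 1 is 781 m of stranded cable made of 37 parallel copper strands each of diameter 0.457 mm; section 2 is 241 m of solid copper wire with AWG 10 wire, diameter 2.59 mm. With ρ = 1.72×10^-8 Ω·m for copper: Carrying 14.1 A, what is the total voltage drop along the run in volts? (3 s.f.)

Section 1: A_strand = π(2.2850e-04)² = 1.640e-07 m²; R₁ = ρL/(N·A_s) = (1.72×10^-8)(781)/(37×1.640e-07) = 2.213 Ω
Section 2: A = π(2.59/2 mm)² = π(1.2950e-03 m)² = 5.269e-06 m²
R₂ = (1.72×10^-8)(241)/(5.269e-06) = 0.7868 Ω
R = R₁ + R₂ = 3 Ω
V = IR = 14.1 × 3 = 42.3 V

42.3 V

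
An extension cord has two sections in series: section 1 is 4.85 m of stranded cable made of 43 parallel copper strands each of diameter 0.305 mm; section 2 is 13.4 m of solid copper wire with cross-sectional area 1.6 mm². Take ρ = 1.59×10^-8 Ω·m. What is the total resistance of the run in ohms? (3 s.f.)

Section 1: A_strand = π(1.5250e-04)² = 7.306e-08 m²; R₁ = ρL/(N·A_s) = (1.59×10^-8)(4.85)/(43×7.306e-08) = 0.02455 Ω
Section 2: A = 1.6 mm² = 1.600e-06 m²
R₂ = (1.59×10^-8)(13.4)/(1.600e-06) = 0.1332 Ω
R = R₁ + R₂ = 0.158 Ω

0.158 Ω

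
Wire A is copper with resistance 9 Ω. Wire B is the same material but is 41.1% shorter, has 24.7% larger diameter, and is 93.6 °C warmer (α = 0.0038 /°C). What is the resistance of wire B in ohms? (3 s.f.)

R ∝ ρL/d² with ρ ∝ (1+αΔT), so R_B/R_A = (1 − 41.1/100) × (1 + 24.7/100)⁻² × (1 + 0.0038×93.6)
= 0.589 × 0.6431 × 1.356 = 0.5135
R_B = 0.5135 × 9 = 4.62 Ω

4.62 Ω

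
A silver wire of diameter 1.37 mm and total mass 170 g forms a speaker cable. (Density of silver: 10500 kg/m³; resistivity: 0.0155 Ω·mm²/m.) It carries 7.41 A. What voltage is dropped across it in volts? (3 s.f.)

0.856 V

ρ = 0.0155 Ω·mm²/m = 1.55×10^-8 Ω·m
A = π(d/2)² = π(6.8500e-04 m)² = 1.4741e-06 m²
L = m/(density·A) = 0.17/(10500×1.4741e-06) = 10.98 m
R = ρL/A = (1.55×10^-8)(10.98)/(1.4741e-06) = 0.1155 Ω
V = IR = 7.41 × 0.1155 = 0.856 V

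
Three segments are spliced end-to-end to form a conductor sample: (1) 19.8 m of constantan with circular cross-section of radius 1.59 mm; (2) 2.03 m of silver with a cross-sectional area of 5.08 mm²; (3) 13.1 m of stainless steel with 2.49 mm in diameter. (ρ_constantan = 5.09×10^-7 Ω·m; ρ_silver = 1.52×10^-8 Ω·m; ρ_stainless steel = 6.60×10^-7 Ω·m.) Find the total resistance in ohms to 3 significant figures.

3.05 Ω

Seg 1: A = πr² = π(1.5900e-03 m)² = 7.942e-06 m²
R_1 = (5.09×10^-7)(19.8)/(7.942e-06) = 1.269 Ω
Seg 2: A = 5.08 mm² = 5.080e-06 m²
R_2 = (1.52×10^-8)(2.03)/(5.080e-06) = 0.006074 Ω
Seg 3: A = π(d/2)² = π(1.2450e-03 m)² = 4.870e-06 m²
R_3 = (6.60×10^-7)(13.1)/(4.870e-06) = 1.776 Ω
R_total = R_1 + R_2 + R_3 = 3.05 Ω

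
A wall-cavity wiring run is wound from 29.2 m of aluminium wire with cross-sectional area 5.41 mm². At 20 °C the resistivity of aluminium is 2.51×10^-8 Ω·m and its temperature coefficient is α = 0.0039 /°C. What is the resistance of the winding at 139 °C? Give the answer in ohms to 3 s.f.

A = 5.41 mm² = 5.410e-06 m²
R₍20°C₎ = ρL/A = (2.51×10^-8)(29.2)/(5.410e-06) = 0.1355 Ω
R = R₀(1 + αΔT) = 0.1355(1 + 0.0039×119) = 0.198 Ω

0.198 Ω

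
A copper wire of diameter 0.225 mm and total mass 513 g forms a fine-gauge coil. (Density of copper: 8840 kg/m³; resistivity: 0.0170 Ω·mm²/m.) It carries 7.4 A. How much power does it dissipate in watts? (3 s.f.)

ρ = 0.0170 Ω·mm²/m = 1.70×10^-8 Ω·m
A = π(d/2)² = π(1.1250e-04 m)² = 3.9761e-08 m²
L = m/(density·A) = 0.513/(8840×3.9761e-08) = 1460 m
R = ρL/A = (1.70×10^-8)(1460)/(3.9761e-08) = 624 Ω
P = I²R = (7.4)² × 624 = 34200 W

34200 W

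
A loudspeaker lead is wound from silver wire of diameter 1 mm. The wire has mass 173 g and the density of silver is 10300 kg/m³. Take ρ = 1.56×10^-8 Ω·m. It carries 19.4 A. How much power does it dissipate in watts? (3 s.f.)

A = π(d/2)² = π(5.0000e-04 m)² = 7.8540e-07 m²
L = m/(density·A) = 0.173/(10300×7.8540e-07) = 21.39 m
R = ρL/A = (1.56×10^-8)(21.39)/(7.8540e-07) = 0.4248 Ω
P = I²R = (19.4)² × 0.4248 = 160 W

160 W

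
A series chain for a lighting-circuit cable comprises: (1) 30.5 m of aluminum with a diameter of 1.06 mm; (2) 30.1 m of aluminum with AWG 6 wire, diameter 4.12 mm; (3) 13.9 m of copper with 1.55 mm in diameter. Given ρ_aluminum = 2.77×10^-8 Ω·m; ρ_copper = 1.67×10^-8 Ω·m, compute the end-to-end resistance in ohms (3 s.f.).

1.14 Ω

Seg 1: A = π(d/2)² = π(5.3000e-04 m)² = 8.825e-07 m²
R_1 = (2.77×10^-8)(30.5)/(8.825e-07) = 0.9574 Ω
Seg 2: A = π(4.12/2 mm)² = π(2.0600e-03 m)² = 1.333e-05 m²
R_2 = (2.77×10^-8)(30.1)/(1.333e-05) = 0.06254 Ω
Seg 3: A = π(d/2)² = π(7.7500e-04 m)² = 1.887e-06 m²
R_3 = (1.67×10^-8)(13.9)/(1.887e-06) = 0.123 Ω
R_total = R_1 + R_2 + R_3 = 1.14 Ω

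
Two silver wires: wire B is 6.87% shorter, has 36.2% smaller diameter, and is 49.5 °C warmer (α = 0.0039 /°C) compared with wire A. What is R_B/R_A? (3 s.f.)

R ∝ ρL/d² with ρ ∝ (1+αΔT), so R_B/R_A = (1 − 6.87/100) × (1 − 36.2/100)⁻² × (1 + 0.0039×49.5)
= 0.9313 × 2.457 × 1.193 = 2.73

2.73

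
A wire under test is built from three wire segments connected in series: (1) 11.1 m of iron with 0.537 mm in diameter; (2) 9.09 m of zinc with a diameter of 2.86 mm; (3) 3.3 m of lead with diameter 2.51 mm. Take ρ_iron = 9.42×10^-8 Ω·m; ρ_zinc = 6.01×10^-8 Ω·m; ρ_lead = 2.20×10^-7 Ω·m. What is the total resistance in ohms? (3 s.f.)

Seg 1: A = π(d/2)² = π(2.6850e-04 m)² = 2.265e-07 m²
R_1 = (9.42×10^-8)(11.1)/(2.265e-07) = 4.617 Ω
Seg 2: A = π(d/2)² = π(1.4300e-03 m)² = 6.424e-06 m²
R_2 = (6.01×10^-8)(9.09)/(6.424e-06) = 0.08504 Ω
Seg 3: A = π(d/2)² = π(1.2550e-03 m)² = 4.948e-06 m²
R_3 = (2.20×10^-7)(3.3)/(4.948e-06) = 0.1467 Ω
R_total = R_1 + R_2 + R_3 = 4.85 Ω

4.85 Ω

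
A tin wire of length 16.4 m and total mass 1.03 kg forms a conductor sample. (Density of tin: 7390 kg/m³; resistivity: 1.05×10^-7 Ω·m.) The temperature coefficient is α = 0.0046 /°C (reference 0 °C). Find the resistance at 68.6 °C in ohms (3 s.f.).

0.267 Ω

A = m/(density·L) = 1.03/(7390×16.4) = 8.4986e-06 m²
R = ρL/A = (1.05×10^-7)(16.4)/(8.4986e-06) = 0.2026 Ω
R(68.6 °C) = 0.2026 × (1 + 0.0046×68.6) = 0.267 Ω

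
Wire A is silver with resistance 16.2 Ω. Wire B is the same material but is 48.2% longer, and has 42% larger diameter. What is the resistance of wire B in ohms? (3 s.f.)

R ∝ L/d², so R_B/R_A = (1 + 48.2/100) × (1 + 42/100)⁻²
= 1.482 × 0.4959 = 0.735
R_B = 0.735 × 16.2 = 11.9 Ω

11.9 Ω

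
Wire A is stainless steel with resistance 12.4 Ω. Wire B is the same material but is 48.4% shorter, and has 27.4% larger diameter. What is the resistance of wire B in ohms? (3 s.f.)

3.94 Ω

R ∝ L/d², so R_B/R_A = (1 − 48.4/100) × (1 + 27.4/100)⁻²
= 0.516 × 0.6161 = 0.3179
R_B = 0.3179 × 12.4 = 3.94 Ω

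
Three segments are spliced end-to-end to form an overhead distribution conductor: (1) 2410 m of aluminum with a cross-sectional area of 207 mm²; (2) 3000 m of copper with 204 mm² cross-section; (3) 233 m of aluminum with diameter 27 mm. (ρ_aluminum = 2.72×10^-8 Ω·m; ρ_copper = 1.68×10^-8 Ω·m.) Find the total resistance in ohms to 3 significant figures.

Seg 1: A = 207 mm² = 2.070e-04 m²
R_1 = (2.72×10^-8)(2410)/(2.070e-04) = 0.3167 Ω
Seg 2: A = 204 mm² = 2.040e-04 m²
R_2 = (1.68×10^-8)(3000)/(2.040e-04) = 0.2471 Ω
Seg 3: A = π(d/2)² = π(1.3500e-02 m)² = 5.726e-04 m²
R_3 = (2.72×10^-8)(233)/(5.726e-04) = 0.01107 Ω
R_total = R_1 + R_2 + R_3 = 0.575 Ω

0.575 Ω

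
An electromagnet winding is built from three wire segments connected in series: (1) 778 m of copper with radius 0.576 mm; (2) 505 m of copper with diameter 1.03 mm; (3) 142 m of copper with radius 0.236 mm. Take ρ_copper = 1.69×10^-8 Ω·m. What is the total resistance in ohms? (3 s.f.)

36.6 Ω

Seg 1: A = πr² = π(5.7600e-04 m)² = 1.042e-06 m²
R_1 = (1.69×10^-8)(778)/(1.042e-06) = 12.61 Ω
Seg 2: A = π(d/2)² = π(5.1500e-04 m)² = 8.332e-07 m²
R_2 = (1.69×10^-8)(505)/(8.332e-07) = 10.24 Ω
Seg 3: A = πr² = π(2.3600e-04 m)² = 1.750e-07 m²
R_3 = (1.69×10^-8)(142)/(1.750e-07) = 13.72 Ω
R_total = R_1 + R_2 + R_3 = 36.6 Ω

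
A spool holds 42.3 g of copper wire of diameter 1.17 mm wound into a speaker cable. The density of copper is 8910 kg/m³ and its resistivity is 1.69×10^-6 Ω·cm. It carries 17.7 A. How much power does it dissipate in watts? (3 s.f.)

21.7 W

ρ = 1.69×10^-6 Ω·cm = 1.69×10^-8 Ω·m
A = π(d/2)² = π(5.8500e-04 m)² = 1.0751e-06 m²
L = m/(density·A) = 0.0423/(8910×1.0751e-06) = 4.416 m
R = ρL/A = (1.69×10^-8)(4.416)/(1.0751e-06) = 0.06941 Ω
P = I²R = (17.7)² × 0.06941 = 21.7 W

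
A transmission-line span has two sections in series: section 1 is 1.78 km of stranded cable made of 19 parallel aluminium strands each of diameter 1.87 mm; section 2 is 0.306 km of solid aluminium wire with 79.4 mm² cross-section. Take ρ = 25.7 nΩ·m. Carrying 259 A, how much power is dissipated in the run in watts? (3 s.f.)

ρ = 25.7 nΩ·m = 2.57×10^-8 Ω·m
Section 1: A_strand = π(9.3500e-04)² = 2.746e-06 m²; R₁ = ρL/(N·A_s) = (2.57×10^-8)(1780)/(19×2.746e-06) = 0.8767 Ω
Section 2: A = 79.4 mm² = 7.940e-05 m²
R₂ = (2.57×10^-8)(306)/(7.940e-05) = 0.09905 Ω
R = R₁ + R₂ = 0.9757 Ω
P = I²R = (259)² × 0.9757 = 65500 W

65500 W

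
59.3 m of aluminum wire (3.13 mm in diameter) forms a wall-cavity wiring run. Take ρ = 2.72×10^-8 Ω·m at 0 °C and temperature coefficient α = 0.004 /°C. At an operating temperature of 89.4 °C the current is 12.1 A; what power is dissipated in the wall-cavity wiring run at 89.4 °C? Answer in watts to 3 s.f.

A = π(d/2)² = π(1.5650e-03 m)² = 7.694e-06 m²
R₍0₎ = ρL/A = (2.72×10^-8)(59.3)/(7.694e-06) = 0.2096 Ω
R₍89.4₎ = R₍0₎(1 + αΔT) = 0.2096 × (1 + 0.004×89.4) = 0.2846 Ω
P = I²R = (12.1)² × 0.2846 = 41.7 W

41.7 W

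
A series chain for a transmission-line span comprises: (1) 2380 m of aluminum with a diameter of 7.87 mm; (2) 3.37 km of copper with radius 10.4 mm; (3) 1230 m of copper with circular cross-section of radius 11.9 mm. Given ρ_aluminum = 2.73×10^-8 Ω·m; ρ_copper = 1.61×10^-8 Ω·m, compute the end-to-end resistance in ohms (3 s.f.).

Seg 1: A = π(d/2)² = π(3.9350e-03 m)² = 4.865e-05 m²
R_1 = (2.73×10^-8)(2380)/(4.865e-05) = 1.336 Ω
Seg 2: A = πr² = π(1.0400e-02 m)² = 3.398e-04 m²
R_2 = (1.61×10^-8)(3370)/(3.398e-04) = 0.1597 Ω
Seg 3: A = πr² = π(1.1900e-02 m)² = 4.449e-04 m²
R_3 = (1.61×10^-8)(1230)/(4.449e-04) = 0.04451 Ω
R_total = R_1 + R_2 + R_3 = 1.54 Ω

1.54 Ω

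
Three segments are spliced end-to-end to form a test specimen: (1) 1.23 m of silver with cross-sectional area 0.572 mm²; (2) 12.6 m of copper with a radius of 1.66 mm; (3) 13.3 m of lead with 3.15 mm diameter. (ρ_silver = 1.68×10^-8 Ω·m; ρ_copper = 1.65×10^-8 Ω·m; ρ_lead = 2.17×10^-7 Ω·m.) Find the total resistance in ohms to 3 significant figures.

Seg 1: A = 0.572 mm² = 5.720e-07 m²
R_1 = (1.68×10^-8)(1.23)/(5.720e-07) = 0.03613 Ω
Seg 2: A = πr² = π(1.6600e-03 m)² = 8.657e-06 m²
R_2 = (1.65×10^-8)(12.6)/(8.657e-06) = 0.02402 Ω
Seg 3: A = π(d/2)² = π(1.5750e-03 m)² = 7.793e-06 m²
R_3 = (2.17×10^-7)(13.3)/(7.793e-06) = 0.3703 Ω
R_total = R_1 + R_2 + R_3 = 0.430 Ω

0.430 Ω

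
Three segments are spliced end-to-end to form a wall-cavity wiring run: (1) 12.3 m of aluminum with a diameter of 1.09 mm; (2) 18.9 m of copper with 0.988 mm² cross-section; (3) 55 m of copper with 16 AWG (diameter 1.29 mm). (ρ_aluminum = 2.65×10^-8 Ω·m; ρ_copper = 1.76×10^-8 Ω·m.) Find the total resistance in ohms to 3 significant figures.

Seg 1: A = π(d/2)² = π(5.4500e-04 m)² = 9.331e-07 m²
R_1 = (2.65×10^-8)(12.3)/(9.331e-07) = 0.3493 Ω
Seg 2: A = 0.988 mm² = 9.880e-07 m²
R_2 = (1.76×10^-8)(18.9)/(9.880e-07) = 0.3367 Ω
Seg 3: A = π(1.29/2 mm)² = π(6.4500e-04 m)² = 1.307e-06 m²
R_3 = (1.76×10^-8)(55)/(1.307e-06) = 0.7406 Ω
R_total = R_1 + R_2 + R_3 = 1.43 Ω

1.43 Ω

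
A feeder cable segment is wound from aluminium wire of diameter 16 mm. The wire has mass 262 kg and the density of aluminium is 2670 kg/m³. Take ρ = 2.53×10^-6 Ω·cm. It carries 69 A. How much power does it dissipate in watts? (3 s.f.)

ρ = 2.53×10^-6 Ω·cm = 2.53×10^-8 Ω·m
A = π(d/2)² = π(8.0000e-03 m)² = 2.0106e-04 m²
L = m/(density·A) = 262/(2670×2.0106e-04) = 488 m
R = ρL/A = (2.53×10^-8)(488)/(2.0106e-04) = 0.06141 Ω
P = I²R = (69)² × 0.06141 = 292 W

292 W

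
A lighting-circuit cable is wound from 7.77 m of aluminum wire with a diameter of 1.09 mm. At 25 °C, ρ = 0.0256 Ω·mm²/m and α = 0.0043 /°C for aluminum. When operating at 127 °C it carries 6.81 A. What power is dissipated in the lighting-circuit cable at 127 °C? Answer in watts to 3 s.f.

ρ = 0.0256 Ω·mm²/m = 2.56×10^-8 Ω·m
A = π(d/2)² = π(5.4500e-04 m)² = 9.331e-07 m²
R₍25₎ = ρL/A = (2.56×10^-8)(7.77)/(9.331e-07) = 0.2132 Ω
R₍127₎ = R₍25₎(1 + αΔT) = 0.2132 × (1 + 0.0043×102) = 0.3067 Ω
P = I²R = (6.81)² × 0.3067 = 14.2 W

14.2 W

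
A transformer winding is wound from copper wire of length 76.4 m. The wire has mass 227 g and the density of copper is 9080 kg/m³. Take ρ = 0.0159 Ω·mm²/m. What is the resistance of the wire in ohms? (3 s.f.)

3.71 Ω

ρ = 0.0159 Ω·mm²/m = 1.59×10^-8 Ω·m
A = m/(density·L) = 0.227/(9080×76.4) = 3.2723e-07 m²
R = ρL/A = (1.59×10^-8)(76.4)/(3.2723e-07) = 3.71 Ω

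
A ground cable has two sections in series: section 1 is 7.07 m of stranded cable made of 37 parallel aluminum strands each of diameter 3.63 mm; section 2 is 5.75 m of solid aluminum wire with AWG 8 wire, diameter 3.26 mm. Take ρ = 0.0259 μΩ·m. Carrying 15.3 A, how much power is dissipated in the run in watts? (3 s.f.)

4.29 W

ρ = 0.0259 μΩ·m = 2.59×10^-8 Ω·m
Section 1: A_strand = π(1.8150e-03)² = 1.035e-05 m²; R₁ = ρL/(N·A_s) = (2.59×10^-8)(7.07)/(37×1.035e-05) = 4.782×10^-4 Ω
Section 2: A = π(3.26/2 mm)² = π(1.6300e-03 m)² = 8.347e-06 m²
R₂ = (2.59×10^-8)(5.75)/(8.347e-06) = 0.01784 Ω
R = R₁ + R₂ = 0.01832 Ω
P = I²R = (15.3)² × 0.01832 = 4.29 W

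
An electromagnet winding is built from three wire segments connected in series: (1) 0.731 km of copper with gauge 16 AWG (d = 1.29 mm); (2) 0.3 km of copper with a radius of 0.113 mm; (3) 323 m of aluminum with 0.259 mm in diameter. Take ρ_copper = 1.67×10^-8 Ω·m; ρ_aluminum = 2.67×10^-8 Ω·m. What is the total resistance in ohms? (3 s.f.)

298 Ω

Seg 1: A = π(1.29/2 mm)² = π(6.4500e-04 m)² = 1.307e-06 m²
R_1 = (1.67×10^-8)(731)/(1.307e-06) = 9.34 Ω
Seg 2: A = πr² = π(1.1300e-04 m)² = 4.011e-08 m²
R_2 = (1.67×10^-8)(300)/(4.011e-08) = 124.9 Ω
Seg 3: A = π(d/2)² = π(1.2950e-04 m)² = 5.269e-08 m²
R_3 = (2.67×10^-8)(323)/(5.269e-08) = 163.7 Ω
R_total = R_1 + R_2 + R_3 = 298 Ω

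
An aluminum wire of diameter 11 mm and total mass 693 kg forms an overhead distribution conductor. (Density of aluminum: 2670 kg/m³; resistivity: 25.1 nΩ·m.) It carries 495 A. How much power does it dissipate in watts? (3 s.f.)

ρ = 25.1 nΩ·m = 2.51×10^-8 Ω·m
A = π(d/2)² = π(5.5000e-03 m)² = 9.5033e-05 m²
L = m/(density·A) = 693/(2670×9.5033e-05) = 2731 m
R = ρL/A = (2.51×10^-8)(2731)/(9.5033e-05) = 0.7213 Ω
P = I²R = (495)² × 0.7213 = 1.77×10^5 W

1.77×10^5 W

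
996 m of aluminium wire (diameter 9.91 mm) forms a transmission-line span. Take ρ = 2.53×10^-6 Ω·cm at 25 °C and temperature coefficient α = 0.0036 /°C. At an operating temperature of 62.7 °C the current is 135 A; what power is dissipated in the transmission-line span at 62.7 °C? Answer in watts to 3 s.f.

6760 W

ρ = 2.53×10^-6 Ω·cm = 2.53×10^-8 Ω·m
A = π(d/2)² = π(4.9550e-03 m)² = 7.713e-05 m²
R₍25₎ = ρL/A = (2.53×10^-8)(996)/(7.713e-05) = 0.3267 Ω
R₍62.7₎ = R₍25₎(1 + αΔT) = 0.3267 × (1 + 0.0036×37.7) = 0.371 Ω
P = I²R = (135)² × 0.371 = 6760 W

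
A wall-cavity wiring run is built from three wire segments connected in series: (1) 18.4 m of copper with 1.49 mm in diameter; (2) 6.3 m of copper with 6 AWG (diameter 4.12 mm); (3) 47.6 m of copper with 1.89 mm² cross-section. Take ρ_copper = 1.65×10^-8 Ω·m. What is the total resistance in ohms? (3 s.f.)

Seg 1: A = π(d/2)² = π(7.4500e-04 m)² = 1.744e-06 m²
R_1 = (1.65×10^-8)(18.4)/(1.744e-06) = 0.1741 Ω
Seg 2: A = π(4.12/2 mm)² = π(2.0600e-03 m)² = 1.333e-05 m²
R_2 = (1.65×10^-8)(6.3)/(1.333e-05) = 0.007797 Ω
Seg 3: A = 1.89 mm² = 1.890e-06 m²
R_3 = (1.65×10^-8)(47.6)/(1.890e-06) = 0.4156 Ω
R_total = R_1 + R_2 + R_3 = 0.597 Ω

0.597 Ω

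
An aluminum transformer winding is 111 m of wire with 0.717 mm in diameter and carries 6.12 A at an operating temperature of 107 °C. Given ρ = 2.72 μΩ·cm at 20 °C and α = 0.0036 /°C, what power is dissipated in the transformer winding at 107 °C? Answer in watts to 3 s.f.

ρ = 2.72 μΩ·cm = 2.72×10^-8 Ω·m
A = π(d/2)² = π(3.5850e-04 m)² = 4.038e-07 m²
R₍20₎ = ρL/A = (2.72×10^-8)(111)/(4.038e-07) = 7.478 Ω
R₍107₎ = R₍20₎(1 + αΔT) = 7.478 × (1 + 0.0036×87) = 9.82 Ω
P = I²R = (6.12)² × 9.82 = 368 W

368 W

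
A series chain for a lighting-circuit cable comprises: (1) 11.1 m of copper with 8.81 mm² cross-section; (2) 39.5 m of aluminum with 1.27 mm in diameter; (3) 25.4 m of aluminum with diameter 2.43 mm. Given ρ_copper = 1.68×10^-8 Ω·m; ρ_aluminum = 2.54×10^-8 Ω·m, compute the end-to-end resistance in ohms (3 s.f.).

Seg 1: A = 8.81 mm² = 8.810e-06 m²
R_1 = (1.68×10^-8)(11.1)/(8.810e-06) = 0.02117 Ω
Seg 2: A = π(d/2)² = π(6.3500e-04 m)² = 1.267e-06 m²
R_2 = (2.54×10^-8)(39.5)/(1.267e-06) = 0.792 Ω
Seg 3: A = π(d/2)² = π(1.2150e-03 m)² = 4.638e-06 m²
R_3 = (2.54×10^-8)(25.4)/(4.638e-06) = 0.1391 Ω
R_total = R_1 + R_2 + R_3 = 0.952 Ω

0.952 Ω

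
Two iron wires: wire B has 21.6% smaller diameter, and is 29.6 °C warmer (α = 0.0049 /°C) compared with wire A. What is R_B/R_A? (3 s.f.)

R ∝ ρL/d² with ρ ∝ (1+αΔT), so R_B/R_A = (1 − 21.6/100)⁻² × (1 + 0.0049×29.6)
= 1.627 × 1.145 = 1.86

1.86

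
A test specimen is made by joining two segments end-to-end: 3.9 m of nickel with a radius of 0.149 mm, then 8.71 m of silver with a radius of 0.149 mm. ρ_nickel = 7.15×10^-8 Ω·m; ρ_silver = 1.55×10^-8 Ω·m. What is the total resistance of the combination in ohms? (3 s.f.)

5.93 Ω

Segment 1: A = πr² = π(1.4900e-04 m)² = 6.975e-08 m²
R₁ = ρL/A = (7.15×10^-8)(3.9)/(6.975e-08) = 3.998 Ω
R₂ = (1.55×10^-8)(8.71)/(6.975e-08) = 1.936 Ω
R = R₁ + R₂ = 5.93 Ω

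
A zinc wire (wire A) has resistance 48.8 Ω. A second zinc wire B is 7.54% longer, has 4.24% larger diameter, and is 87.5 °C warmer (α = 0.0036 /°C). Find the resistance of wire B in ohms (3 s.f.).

R ∝ ρL/d² with ρ ∝ (1+αΔT), so R_B/R_A = (1 + 7.54/100) × (1 + 4.24/100)⁻² × (1 + 0.0036×87.5)
= 1.075 × 0.9203 × 1.315 = 1.301
R_B = 1.301 × 48.8 = 63.5 Ω

63.5 Ω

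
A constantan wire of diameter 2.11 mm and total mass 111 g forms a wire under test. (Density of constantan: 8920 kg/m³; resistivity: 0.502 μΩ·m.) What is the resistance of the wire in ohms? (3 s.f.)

ρ = 0.502 μΩ·m = 5.02×10^-7 Ω·m
A = π(d/2)² = π(1.0550e-03 m)² = 3.4967e-06 m²
L = m/(density·A) = 0.111/(8920×3.4967e-06) = 3.559 m
R = ρL/A = (5.02×10^-7)(3.559)/(3.4967e-06) = 0.511 Ω

0.511 Ω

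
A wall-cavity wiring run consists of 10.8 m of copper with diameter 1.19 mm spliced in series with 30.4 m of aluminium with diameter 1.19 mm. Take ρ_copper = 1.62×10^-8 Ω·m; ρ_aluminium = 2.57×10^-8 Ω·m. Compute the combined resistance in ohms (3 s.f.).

Segment 1: A = π(d/2)² = π(5.9500e-04 m)² = 1.112e-06 m²
R₁ = ρL/A = (1.62×10^-8)(10.8)/(1.112e-06) = 0.1573 Ω
R₂ = (2.57×10^-8)(30.4)/(1.112e-06) = 0.7025 Ω
R = R₁ + R₂ = 0.860 Ω

0.860 Ω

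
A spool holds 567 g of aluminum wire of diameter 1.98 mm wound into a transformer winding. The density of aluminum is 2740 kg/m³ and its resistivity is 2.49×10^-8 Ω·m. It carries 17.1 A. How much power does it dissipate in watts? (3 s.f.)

159 W

A = π(d/2)² = π(9.9000e-04 m)² = 3.0791e-06 m²
L = m/(density·A) = 0.567/(2740×3.0791e-06) = 67.21 m
R = ρL/A = (2.49×10^-8)(67.21)/(3.0791e-06) = 0.5435 Ω
P = I²R = (17.1)² × 0.5435 = 159 W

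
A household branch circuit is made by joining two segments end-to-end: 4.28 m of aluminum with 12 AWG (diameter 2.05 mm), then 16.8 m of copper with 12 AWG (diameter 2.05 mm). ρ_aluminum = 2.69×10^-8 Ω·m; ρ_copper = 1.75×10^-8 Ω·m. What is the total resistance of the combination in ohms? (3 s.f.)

0.124 Ω

Segment 1: A = π(2.05/2 mm)² = π(1.0250e-03 m)² = 3.301e-06 m²
R₁ = ρL/A = (2.69×10^-8)(4.28)/(3.301e-06) = 0.03488 Ω
R₂ = (1.75×10^-8)(16.8)/(3.301e-06) = 0.08907 Ω
R = R₁ + R₂ = 0.124 Ω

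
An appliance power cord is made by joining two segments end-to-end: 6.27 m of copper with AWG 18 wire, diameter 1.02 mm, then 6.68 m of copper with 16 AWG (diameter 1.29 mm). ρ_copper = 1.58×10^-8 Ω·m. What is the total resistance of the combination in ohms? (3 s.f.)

0.202 Ω

Segment 1: A = π(1.02/2 mm)² = π(5.1000e-04 m)² = 8.171e-07 m²
R₁ = ρL/A = (1.58×10^-8)(6.27)/(8.171e-07) = 0.1212 Ω
Segment 2: A = π(1.29/2 mm)² = π(6.4500e-04 m)² = 1.307e-06 m²
R₂ = (1.58×10^-8)(6.68)/(1.307e-06) = 0.08075 Ω
R = R₁ + R₂ = 0.202 Ω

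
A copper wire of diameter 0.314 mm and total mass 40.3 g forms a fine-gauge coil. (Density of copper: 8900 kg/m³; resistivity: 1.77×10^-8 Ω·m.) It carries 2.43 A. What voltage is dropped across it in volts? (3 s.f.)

32.5 V

A = π(d/2)² = π(1.5700e-04 m)² = 7.7437e-08 m²
L = m/(density·A) = 0.0403/(8900×7.7437e-08) = 58.47 m
R = ρL/A = (1.77×10^-8)(58.47)/(7.7437e-08) = 13.37 Ω
V = IR = 2.43 × 13.37 = 32.5 V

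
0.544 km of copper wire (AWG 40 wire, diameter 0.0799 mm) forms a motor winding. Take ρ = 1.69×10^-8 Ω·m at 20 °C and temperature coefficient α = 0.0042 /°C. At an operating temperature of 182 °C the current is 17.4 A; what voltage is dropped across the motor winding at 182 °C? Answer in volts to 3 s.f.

53600 V

A = π(0.0799/2 mm)² = π(3.9950e-05 m)² = 5.014e-09 m²
R₍20₎ = ρL/A = (1.69×10^-8)(544)/(5.014e-09) = 1834 Ω
R₍182₎ = R₍20₎(1 + αΔT) = 1834 × (1 + 0.0042×162) = 3081 Ω
V = IR = 17.4 × 3081 = 53600 V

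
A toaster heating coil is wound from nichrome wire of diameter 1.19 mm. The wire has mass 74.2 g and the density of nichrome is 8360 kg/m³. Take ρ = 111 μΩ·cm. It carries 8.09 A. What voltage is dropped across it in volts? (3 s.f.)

64.4 V

ρ = 111 μΩ·cm = 1.11×10^-6 Ω·m
A = π(d/2)² = π(5.9500e-04 m)² = 1.1122e-06 m²
L = m/(density·A) = 0.0742/(8360×1.1122e-06) = 7.98 m
R = ρL/A = (1.11×10^-6)(7.98)/(1.1122e-06) = 7.964 Ω
V = IR = 8.09 × 7.964 = 64.4 V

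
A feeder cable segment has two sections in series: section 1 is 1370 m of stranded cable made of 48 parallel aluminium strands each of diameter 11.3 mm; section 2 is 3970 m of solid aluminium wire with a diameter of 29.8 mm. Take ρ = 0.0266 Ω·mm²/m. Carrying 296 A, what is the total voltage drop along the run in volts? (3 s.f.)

ρ = 0.0266 Ω·mm²/m = 2.66×10^-8 Ω·m
Section 1: A_strand = π(5.6500e-03)² = 1.003e-04 m²; R₁ = ρL/(N·A_s) = (2.66×10^-8)(1370)/(48×1.003e-04) = 0.00757 Ω
Section 2: A = π(d/2)² = π(1.4900e-02 m)² = 6.975e-04 m²
R₂ = (2.66×10^-8)(3970)/(6.975e-04) = 0.1514 Ω
R = R₁ + R₂ = 0.159 Ω
V = IR = 296 × 0.159 = 47.1 V

47.1 V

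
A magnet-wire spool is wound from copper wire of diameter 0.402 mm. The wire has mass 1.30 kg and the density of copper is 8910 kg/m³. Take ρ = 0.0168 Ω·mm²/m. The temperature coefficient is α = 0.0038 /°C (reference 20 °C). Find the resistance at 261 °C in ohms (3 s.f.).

292 Ω

ρ = 0.0168 Ω·mm²/m = 1.68×10^-8 Ω·m
A = π(d/2)² = π(2.0100e-04 m)² = 1.2692e-07 m²
L = m/(density·A) = 1.3/(8910×1.2692e-07) = 1150 m
R = ρL/A = (1.68×10^-8)(1150)/(1.2692e-07) = 152.2 Ω
R(261 °C) = 152.2 × (1 + 0.0038×241) = 292 Ω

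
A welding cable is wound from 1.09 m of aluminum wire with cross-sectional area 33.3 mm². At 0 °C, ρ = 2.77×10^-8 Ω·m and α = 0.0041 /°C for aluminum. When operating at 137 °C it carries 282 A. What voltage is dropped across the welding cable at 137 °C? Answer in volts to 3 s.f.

0.399 V

A = 33.3 mm² = 3.330e-05 m²
R₍0₎ = ρL/A = (2.77×10^-8)(1.09)/(3.330e-05) = 9.067×10^-4 Ω
R₍137₎ = R₍0₎(1 + αΔT) = 9.067×10^-4 × (1 + 0.0041×137) = 0.001416 Ω
V = IR = 282 × 0.001416 = 0.399 V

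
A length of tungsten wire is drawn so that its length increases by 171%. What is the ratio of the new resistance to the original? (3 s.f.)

7.34

k = 1 + 171/100 = 2.71; volume constant ⇒ A' = A/k, so R' = k²R.
Factor = 7.34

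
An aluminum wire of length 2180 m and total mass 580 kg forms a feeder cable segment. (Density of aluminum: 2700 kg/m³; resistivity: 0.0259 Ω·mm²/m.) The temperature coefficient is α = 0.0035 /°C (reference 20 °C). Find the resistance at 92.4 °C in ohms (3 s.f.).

ρ = 0.0259 Ω·mm²/m = 2.59×10^-8 Ω·m
A = m/(density·L) = 580/(2700×2180) = 9.8539e-05 m²
R = ρL/A = (2.59×10^-8)(2180)/(9.8539e-05) = 0.573 Ω
R(92.4 °C) = 0.573 × (1 + 0.0035×72.4) = 0.718 Ω

0.718 Ω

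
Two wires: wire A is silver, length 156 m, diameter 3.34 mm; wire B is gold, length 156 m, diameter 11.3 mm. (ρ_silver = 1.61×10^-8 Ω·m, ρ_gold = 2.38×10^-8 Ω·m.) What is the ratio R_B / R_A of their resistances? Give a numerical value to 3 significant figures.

R ∝ ρL/d², so R_B/R_A = (ρ_B/ρ_A) × (d_A/d_B)²
= (2.38×10^-8/1.61×10^-8) × (3.34/11.3)² = 0.129

0.129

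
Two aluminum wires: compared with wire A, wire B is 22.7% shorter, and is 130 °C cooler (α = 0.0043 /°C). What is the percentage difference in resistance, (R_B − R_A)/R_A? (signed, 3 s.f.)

-65.9%

R ∝ ρL/d² with ρ ∝ (1+αΔT), so R_B/R_A = (1 − 22.7/100) × (1 − 0.0043×130)
= 0.773 × 0.441 = 0.3409
(R_B − R_A)/R_A = 0.3409 − 1 = -65.9%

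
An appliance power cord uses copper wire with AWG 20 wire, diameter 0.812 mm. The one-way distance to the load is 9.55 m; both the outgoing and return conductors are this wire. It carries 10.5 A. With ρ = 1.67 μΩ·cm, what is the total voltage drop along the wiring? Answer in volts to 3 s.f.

6.47 V

ρ = 1.67 μΩ·cm = 1.67×10^-8 Ω·m
A = π(0.812/2 mm)² = π(4.0600e-04 m)² = 5.178e-07 m²
Total conductor length (both ways) L = 2 × 9.55 = 19.1 m
R = ρL/A = (1.67×10^-8)(19.1)/(5.178e-07) = 0.616 Ω
V = IR = 10.5 × 0.616 = 6.47 V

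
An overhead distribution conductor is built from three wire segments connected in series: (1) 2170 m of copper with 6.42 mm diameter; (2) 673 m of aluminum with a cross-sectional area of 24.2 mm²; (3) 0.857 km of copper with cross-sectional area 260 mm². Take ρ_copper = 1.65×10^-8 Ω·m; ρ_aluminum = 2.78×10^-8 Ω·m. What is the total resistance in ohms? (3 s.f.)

1.93 Ω

Seg 1: A = π(d/2)² = π(3.2100e-03 m)² = 3.237e-05 m²
R_1 = (1.65×10^-8)(2170)/(3.237e-05) = 1.106 Ω
Seg 2: A = 24.2 mm² = 2.420e-05 m²
R_2 = (2.78×10^-8)(673)/(2.420e-05) = 0.7731 Ω
Seg 3: A = 260 mm² = 2.600e-04 m²
R_3 = (1.65×10^-8)(857)/(2.600e-04) = 0.05439 Ω
R_total = R_1 + R_2 + R_3 = 1.93 Ω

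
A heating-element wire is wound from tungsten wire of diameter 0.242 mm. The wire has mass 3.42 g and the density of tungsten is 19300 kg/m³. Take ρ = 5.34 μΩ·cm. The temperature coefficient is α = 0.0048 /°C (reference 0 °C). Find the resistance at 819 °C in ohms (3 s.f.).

22.1 Ω

ρ = 5.34 μΩ·cm = 5.34×10^-8 Ω·m
A = π(d/2)² = π(1.2100e-04 m)² = 4.5996e-08 m²
L = m/(density·A) = 0.00342/(19300×4.5996e-08) = 3.853 m
R = ρL/A = (5.34×10^-8)(3.853)/(4.5996e-08) = 4.473 Ω
R(819 °C) = 4.473 × (1 + 0.0048×819) = 22.1 Ω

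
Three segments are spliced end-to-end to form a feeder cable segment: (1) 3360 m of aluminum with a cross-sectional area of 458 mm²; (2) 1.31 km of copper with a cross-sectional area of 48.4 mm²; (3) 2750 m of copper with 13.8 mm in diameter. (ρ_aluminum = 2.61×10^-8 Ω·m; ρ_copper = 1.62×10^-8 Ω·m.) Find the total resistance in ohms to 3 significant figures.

Seg 1: A = 458 mm² = 4.580e-04 m²
R_1 = (2.61×10^-8)(3360)/(4.580e-04) = 0.1915 Ω
Seg 2: A = 48.4 mm² = 4.840e-05 m²
R_2 = (1.62×10^-8)(1310)/(4.840e-05) = 0.4385 Ω
Seg 3: A = π(d/2)² = π(6.9000e-03 m)² = 1.496e-04 m²
R_3 = (1.62×10^-8)(2750)/(1.496e-04) = 0.2979 Ω
R_total = R_1 + R_2 + R_3 = 0.928 Ω

0.928 Ω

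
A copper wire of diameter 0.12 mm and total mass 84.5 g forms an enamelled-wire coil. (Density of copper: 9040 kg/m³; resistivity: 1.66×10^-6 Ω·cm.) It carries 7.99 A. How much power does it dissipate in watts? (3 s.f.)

ρ = 1.66×10^-6 Ω·cm = 1.66×10^-8 Ω·m
A = π(d/2)² = π(6.0000e-05 m)² = 1.1310e-08 m²
L = m/(density·A) = 0.0845/(9040×1.1310e-08) = 826.5 m
R = ρL/A = (1.66×10^-8)(826.5)/(1.1310e-08) = 1213 Ω
P = I²R = (7.99)² × 1213 = 77400 W

77400 W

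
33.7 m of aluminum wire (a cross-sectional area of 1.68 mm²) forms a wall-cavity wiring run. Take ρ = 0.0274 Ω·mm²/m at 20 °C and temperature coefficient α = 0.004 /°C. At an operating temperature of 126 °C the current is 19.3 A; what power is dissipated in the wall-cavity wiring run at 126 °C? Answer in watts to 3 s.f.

ρ = 0.0274 Ω·mm²/m = 2.74×10^-8 Ω·m
A = 1.68 mm² = 1.680e-06 m²
R₍20₎ = ρL/A = (2.74×10^-8)(33.7)/(1.680e-06) = 0.5496 Ω
R₍126₎ = R₍20₎(1 + αΔT) = 0.5496 × (1 + 0.004×106) = 0.7827 Ω
P = I²R = (19.3)² × 0.7827 = 292 W

292 W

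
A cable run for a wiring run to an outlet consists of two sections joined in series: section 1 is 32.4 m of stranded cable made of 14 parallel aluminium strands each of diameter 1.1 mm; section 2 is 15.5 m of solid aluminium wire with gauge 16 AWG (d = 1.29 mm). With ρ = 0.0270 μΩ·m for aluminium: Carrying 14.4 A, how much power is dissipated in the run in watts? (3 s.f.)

ρ = 0.0270 μΩ·m = 2.70×10^-8 Ω·m
Section 1: A_strand = π(5.5000e-04)² = 9.503e-07 m²; R₁ = ρL/(N·A_s) = (2.70×10^-8)(32.4)/(14×9.503e-07) = 0.06575 Ω
Section 2: A = π(1.29/2 mm)² = π(6.4500e-04 m)² = 1.307e-06 m²
R₂ = (2.70×10^-8)(15.5)/(1.307e-06) = 0.3202 Ω
R = R₁ + R₂ = 0.386 Ω
P = I²R = (14.4)² × 0.386 = 80.0 W

80.0 W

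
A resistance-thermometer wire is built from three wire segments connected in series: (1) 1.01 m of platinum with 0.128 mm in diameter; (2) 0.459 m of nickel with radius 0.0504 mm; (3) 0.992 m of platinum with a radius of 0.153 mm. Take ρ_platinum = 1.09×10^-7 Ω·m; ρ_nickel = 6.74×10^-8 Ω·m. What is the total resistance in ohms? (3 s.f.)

13.9 Ω

Seg 1: A = π(d/2)² = π(6.4000e-05 m)² = 1.287e-08 m²
R_1 = (1.09×10^-7)(1.01)/(1.287e-08) = 8.555 Ω
Seg 2: A = πr² = π(5.0400e-05 m)² = 7.980e-09 m²
R_2 = (6.74×10^-8)(0.459)/(7.980e-09) = 3.877 Ω
Seg 3: A = πr² = π(1.5300e-04 m)² = 7.354e-08 m²
R_3 = (1.09×10^-7)(0.992)/(7.354e-08) = 1.47 Ω
R_total = R_1 + R_2 + R_3 = 13.9 Ω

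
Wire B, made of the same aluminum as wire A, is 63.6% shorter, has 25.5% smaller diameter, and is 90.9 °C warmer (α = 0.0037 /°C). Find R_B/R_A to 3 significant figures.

R ∝ ρL/d² with ρ ∝ (1+αΔT), so R_B/R_A = (1 − 63.6/100) × (1 − 25.5/100)⁻² × (1 + 0.0037×90.9)
= 0.364 × 1.802 × 1.336 = 0.876

0.876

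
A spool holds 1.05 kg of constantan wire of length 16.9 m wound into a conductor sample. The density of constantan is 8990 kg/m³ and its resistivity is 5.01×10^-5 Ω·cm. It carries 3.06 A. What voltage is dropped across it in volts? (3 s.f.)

3.75 V

ρ = 5.01×10^-5 Ω·cm = 5.01×10^-7 Ω·m
A = m/(density·L) = 1.05/(8990×16.9) = 6.9110e-06 m²
R = ρL/A = (5.01×10^-7)(16.9)/(6.9110e-06) = 1.225 Ω
V = IR = 3.06 × 1.225 = 3.75 V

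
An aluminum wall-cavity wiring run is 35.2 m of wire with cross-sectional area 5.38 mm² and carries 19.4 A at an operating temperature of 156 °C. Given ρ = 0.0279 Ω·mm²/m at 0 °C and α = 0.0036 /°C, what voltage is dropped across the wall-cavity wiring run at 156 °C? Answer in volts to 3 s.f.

ρ = 0.0279 Ω·mm²/m = 2.79×10^-8 Ω·m
A = 5.38 mm² = 5.380e-06 m²
R₍0₎ = ρL/A = (2.79×10^-8)(35.2)/(5.380e-06) = 0.1825 Ω
R₍156₎ = R₍0₎(1 + αΔT) = 0.1825 × (1 + 0.0036×156) = 0.2851 Ω
V = IR = 19.4 × 0.2851 = 5.53 V

5.53 V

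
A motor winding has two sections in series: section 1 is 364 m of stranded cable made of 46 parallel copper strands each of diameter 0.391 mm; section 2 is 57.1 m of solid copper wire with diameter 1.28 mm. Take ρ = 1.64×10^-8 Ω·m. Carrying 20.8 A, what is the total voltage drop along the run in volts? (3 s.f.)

Section 1: A_strand = π(1.9550e-04)² = 1.201e-07 m²; R₁ = ρL/(N·A_s) = (1.64×10^-8)(364)/(46×1.201e-07) = 1.081 Ω
Section 2: A = π(d/2)² = π(6.4000e-04 m)² = 1.287e-06 m²
R₂ = (1.64×10^-8)(57.1)/(1.287e-06) = 0.7277 Ω
R = R₁ + R₂ = 1.809 Ω
V = IR = 20.8 × 1.809 = 37.6 V

37.6 V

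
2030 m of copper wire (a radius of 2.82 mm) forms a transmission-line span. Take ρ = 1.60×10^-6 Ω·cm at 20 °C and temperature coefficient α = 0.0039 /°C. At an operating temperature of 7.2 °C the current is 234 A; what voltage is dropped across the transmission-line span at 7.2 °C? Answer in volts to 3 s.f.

289 V

ρ = 1.60×10^-6 Ω·cm = 1.60×10^-8 Ω·m
A = πr² = π(2.8200e-03 m)² = 2.498e-05 m²
R₍20₎ = ρL/A = (1.60×10^-8)(2030)/(2.498e-05) = 1.3 Ω
R₍7.2₎ = R₍20₎(1 + αΔT) = 1.3 × (1 + 0.0039×-12.8) = 1.235 Ω
V = IR = 234 × 1.235 = 289 V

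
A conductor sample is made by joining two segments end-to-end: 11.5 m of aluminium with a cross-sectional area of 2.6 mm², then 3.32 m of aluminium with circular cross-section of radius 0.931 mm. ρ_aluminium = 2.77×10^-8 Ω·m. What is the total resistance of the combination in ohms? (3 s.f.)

Segment 1: A = 2.6 mm² = 2.600e-06 m²
R₁ = ρL/A = (2.77×10^-8)(11.5)/(2.600e-06) = 0.1225 Ω
Segment 2: A = πr² = π(9.3100e-04 m)² = 2.723e-06 m²
R₂ = (2.77×10^-8)(3.32)/(2.723e-06) = 0.03377 Ω
R = R₁ + R₂ = 0.156 Ω

0.156 Ω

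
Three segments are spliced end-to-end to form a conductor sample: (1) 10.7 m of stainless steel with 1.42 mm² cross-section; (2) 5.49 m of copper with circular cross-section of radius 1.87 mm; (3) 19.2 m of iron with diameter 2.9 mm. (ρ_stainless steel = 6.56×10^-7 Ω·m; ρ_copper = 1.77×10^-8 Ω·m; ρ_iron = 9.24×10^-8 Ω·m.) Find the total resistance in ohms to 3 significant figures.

5.22 Ω

Seg 1: A = 1.42 mm² = 1.420e-06 m²
R_1 = (6.56×10^-7)(10.7)/(1.420e-06) = 4.943 Ω
Seg 2: A = πr² = π(1.8700e-03 m)² = 1.099e-05 m²
R_2 = (1.77×10^-8)(5.49)/(1.099e-05) = 0.008845 Ω
Seg 3: A = π(d/2)² = π(1.4500e-03 m)² = 6.605e-06 m²
R_3 = (9.24×10^-8)(19.2)/(6.605e-06) = 0.2686 Ω
R_total = R_1 + R_2 + R_3 = 5.22 Ω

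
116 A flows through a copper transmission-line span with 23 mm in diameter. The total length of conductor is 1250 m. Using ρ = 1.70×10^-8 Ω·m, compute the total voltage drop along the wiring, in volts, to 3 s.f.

5.93 V

A = π(d/2)² = π(1.1500e-02 m)² = 4.155e-04 m²
R = ρL/A = (1.70×10^-8)(1250)/(4.155e-04) = 0.05115 Ω
V = IR = 116 × 0.05115 = 5.93 V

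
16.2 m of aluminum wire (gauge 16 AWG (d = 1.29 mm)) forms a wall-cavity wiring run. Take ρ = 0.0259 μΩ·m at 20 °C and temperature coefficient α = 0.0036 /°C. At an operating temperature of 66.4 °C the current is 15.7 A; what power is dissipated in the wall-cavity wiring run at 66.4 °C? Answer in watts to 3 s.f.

ρ = 0.0259 μΩ·m = 2.59×10^-8 Ω·m
A = π(1.29/2 mm)² = π(6.4500e-04 m)² = 1.307e-06 m²
R₍20₎ = ρL/A = (2.59×10^-8)(16.2)/(1.307e-06) = 0.321 Ω
R₍66.4₎ = R₍20₎(1 + αΔT) = 0.321 × (1 + 0.0036×46.4) = 0.3747 Ω
P = I²R = (15.7)² × 0.3747 = 92.3 W

92.3 W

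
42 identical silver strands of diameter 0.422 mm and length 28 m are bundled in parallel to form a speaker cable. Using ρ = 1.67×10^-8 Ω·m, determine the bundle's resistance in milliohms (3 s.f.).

79.6 mΩ

A_strand = π(2.1100e-04 m)² = 1.399e-07 m²
R_strand = ρL/A = (1.67×10^-8)(28)/(1.399e-07) = 3.343 Ω
R_total = R_strand/N = 3.343/42 = 79.6 mΩ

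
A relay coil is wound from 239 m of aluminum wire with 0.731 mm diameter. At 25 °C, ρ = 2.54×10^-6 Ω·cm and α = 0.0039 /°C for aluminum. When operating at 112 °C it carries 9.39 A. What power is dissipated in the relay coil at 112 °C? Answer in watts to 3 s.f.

1710 W

ρ = 2.54×10^-6 Ω·cm = 2.54×10^-8 Ω·m
A = π(d/2)² = π(3.6550e-04 m)² = 4.197e-07 m²
R₍25₎ = ρL/A = (2.54×10^-8)(239)/(4.197e-07) = 14.46 Ω
R₍112₎ = R₍25₎(1 + αΔT) = 14.46 × (1 + 0.0039×87) = 19.37 Ω
P = I²R = (9.39)² × 19.37 = 1710 W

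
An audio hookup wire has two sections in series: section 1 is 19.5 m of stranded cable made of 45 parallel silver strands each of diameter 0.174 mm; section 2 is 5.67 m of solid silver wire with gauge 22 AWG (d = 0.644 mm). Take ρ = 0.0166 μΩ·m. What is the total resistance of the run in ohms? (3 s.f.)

ρ = 0.0166 μΩ·m = 1.66×10^-8 Ω·m
Section 1: A_strand = π(8.7000e-05)² = 2.378e-08 m²; R₁ = ρL/(N·A_s) = (1.66×10^-8)(19.5)/(45×2.378e-08) = 0.3025 Ω
Section 2: A = π(0.644/2 mm)² = π(3.2200e-04 m)² = 3.257e-07 m²
R₂ = (1.66×10^-8)(5.67)/(3.257e-07) = 0.289 Ω
R = R₁ + R₂ = 0.591 Ω

0.591 Ω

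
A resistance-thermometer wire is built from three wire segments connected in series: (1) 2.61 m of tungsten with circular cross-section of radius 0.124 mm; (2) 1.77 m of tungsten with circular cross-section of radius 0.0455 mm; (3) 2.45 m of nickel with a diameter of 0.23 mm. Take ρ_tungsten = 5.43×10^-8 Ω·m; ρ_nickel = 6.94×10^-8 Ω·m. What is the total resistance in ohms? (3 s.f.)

21.8 Ω

Seg 1: A = πr² = π(1.2400e-04 m)² = 4.831e-08 m²
R_1 = (5.43×10^-8)(2.61)/(4.831e-08) = 2.934 Ω
Seg 2: A = πr² = π(4.5500e-05 m)² = 6.504e-09 m²
R_2 = (5.43×10^-8)(1.77)/(6.504e-09) = 14.78 Ω
Seg 3: A = π(d/2)² = π(1.1500e-04 m)² = 4.155e-08 m²
R_3 = (6.94×10^-8)(2.45)/(4.155e-08) = 4.092 Ω
R_total = R_1 + R_2 + R_3 = 21.8 Ω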